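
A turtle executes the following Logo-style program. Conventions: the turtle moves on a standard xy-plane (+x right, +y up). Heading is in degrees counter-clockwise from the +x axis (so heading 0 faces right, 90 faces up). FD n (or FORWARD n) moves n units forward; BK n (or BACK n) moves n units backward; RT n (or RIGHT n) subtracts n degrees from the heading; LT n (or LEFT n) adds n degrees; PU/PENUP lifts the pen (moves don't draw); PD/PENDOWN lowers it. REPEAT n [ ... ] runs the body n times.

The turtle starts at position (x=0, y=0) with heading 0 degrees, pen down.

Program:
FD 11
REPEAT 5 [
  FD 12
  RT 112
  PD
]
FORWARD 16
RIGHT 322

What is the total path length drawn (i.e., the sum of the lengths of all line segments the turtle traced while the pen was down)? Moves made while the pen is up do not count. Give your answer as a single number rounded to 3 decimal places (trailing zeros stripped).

Executing turtle program step by step:
Start: pos=(0,0), heading=0, pen down
FD 11: (0,0) -> (11,0) [heading=0, draw]
REPEAT 5 [
  -- iteration 1/5 --
  FD 12: (11,0) -> (23,0) [heading=0, draw]
  RT 112: heading 0 -> 248
  PD: pen down
  -- iteration 2/5 --
  FD 12: (23,0) -> (18.505,-11.126) [heading=248, draw]
  RT 112: heading 248 -> 136
  PD: pen down
  -- iteration 3/5 --
  FD 12: (18.505,-11.126) -> (9.873,-2.79) [heading=136, draw]
  RT 112: heading 136 -> 24
  PD: pen down
  -- iteration 4/5 --
  FD 12: (9.873,-2.79) -> (20.835,2.091) [heading=24, draw]
  RT 112: heading 24 -> 272
  PD: pen down
  -- iteration 5/5 --
  FD 12: (20.835,2.091) -> (21.254,-9.902) [heading=272, draw]
  RT 112: heading 272 -> 160
  PD: pen down
]
FD 16: (21.254,-9.902) -> (6.219,-4.43) [heading=160, draw]
RT 322: heading 160 -> 198
Final: pos=(6.219,-4.43), heading=198, 7 segment(s) drawn

Segment lengths:
  seg 1: (0,0) -> (11,0), length = 11
  seg 2: (11,0) -> (23,0), length = 12
  seg 3: (23,0) -> (18.505,-11.126), length = 12
  seg 4: (18.505,-11.126) -> (9.873,-2.79), length = 12
  seg 5: (9.873,-2.79) -> (20.835,2.091), length = 12
  seg 6: (20.835,2.091) -> (21.254,-9.902), length = 12
  seg 7: (21.254,-9.902) -> (6.219,-4.43), length = 16
Total = 87

Answer: 87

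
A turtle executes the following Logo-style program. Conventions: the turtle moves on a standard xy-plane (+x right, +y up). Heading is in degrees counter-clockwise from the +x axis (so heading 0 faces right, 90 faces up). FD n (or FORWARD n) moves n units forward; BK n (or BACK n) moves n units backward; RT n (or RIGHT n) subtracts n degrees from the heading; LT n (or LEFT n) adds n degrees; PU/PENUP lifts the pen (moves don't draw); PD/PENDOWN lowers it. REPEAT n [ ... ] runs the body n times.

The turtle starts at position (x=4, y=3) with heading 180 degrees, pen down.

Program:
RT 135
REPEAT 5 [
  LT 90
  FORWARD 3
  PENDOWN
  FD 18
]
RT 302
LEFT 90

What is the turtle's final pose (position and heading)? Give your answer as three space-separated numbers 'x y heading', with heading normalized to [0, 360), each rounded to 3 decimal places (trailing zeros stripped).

Executing turtle program step by step:
Start: pos=(4,3), heading=180, pen down
RT 135: heading 180 -> 45
REPEAT 5 [
  -- iteration 1/5 --
  LT 90: heading 45 -> 135
  FD 3: (4,3) -> (1.879,5.121) [heading=135, draw]
  PD: pen down
  FD 18: (1.879,5.121) -> (-10.849,17.849) [heading=135, draw]
  -- iteration 2/5 --
  LT 90: heading 135 -> 225
  FD 3: (-10.849,17.849) -> (-12.971,15.728) [heading=225, draw]
  PD: pen down
  FD 18: (-12.971,15.728) -> (-25.698,3) [heading=225, draw]
  -- iteration 3/5 --
  LT 90: heading 225 -> 315
  FD 3: (-25.698,3) -> (-23.577,0.879) [heading=315, draw]
  PD: pen down
  FD 18: (-23.577,0.879) -> (-10.849,-11.849) [heading=315, draw]
  -- iteration 4/5 --
  LT 90: heading 315 -> 45
  FD 3: (-10.849,-11.849) -> (-8.728,-9.728) [heading=45, draw]
  PD: pen down
  FD 18: (-8.728,-9.728) -> (4,3) [heading=45, draw]
  -- iteration 5/5 --
  LT 90: heading 45 -> 135
  FD 3: (4,3) -> (1.879,5.121) [heading=135, draw]
  PD: pen down
  FD 18: (1.879,5.121) -> (-10.849,17.849) [heading=135, draw]
]
RT 302: heading 135 -> 193
LT 90: heading 193 -> 283
Final: pos=(-10.849,17.849), heading=283, 10 segment(s) drawn

Answer: -10.849 17.849 283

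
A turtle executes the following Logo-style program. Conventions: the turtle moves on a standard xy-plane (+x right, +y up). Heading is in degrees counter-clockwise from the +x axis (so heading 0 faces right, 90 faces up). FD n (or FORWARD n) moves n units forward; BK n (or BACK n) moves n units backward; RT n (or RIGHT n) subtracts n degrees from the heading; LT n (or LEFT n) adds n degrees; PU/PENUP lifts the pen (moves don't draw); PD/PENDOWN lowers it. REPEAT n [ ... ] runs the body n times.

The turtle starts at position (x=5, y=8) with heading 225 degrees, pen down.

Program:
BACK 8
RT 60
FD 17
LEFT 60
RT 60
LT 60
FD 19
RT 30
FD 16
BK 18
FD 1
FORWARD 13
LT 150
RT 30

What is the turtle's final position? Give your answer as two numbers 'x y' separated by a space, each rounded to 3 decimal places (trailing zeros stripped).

Executing turtle program step by step:
Start: pos=(5,8), heading=225, pen down
BK 8: (5,8) -> (10.657,13.657) [heading=225, draw]
RT 60: heading 225 -> 165
FD 17: (10.657,13.657) -> (-5.764,18.057) [heading=165, draw]
LT 60: heading 165 -> 225
RT 60: heading 225 -> 165
LT 60: heading 165 -> 225
FD 19: (-5.764,18.057) -> (-19.199,4.622) [heading=225, draw]
RT 30: heading 225 -> 195
FD 16: (-19.199,4.622) -> (-34.654,0.481) [heading=195, draw]
BK 18: (-34.654,0.481) -> (-17.267,5.139) [heading=195, draw]
FD 1: (-17.267,5.139) -> (-18.233,4.881) [heading=195, draw]
FD 13: (-18.233,4.881) -> (-30.79,1.516) [heading=195, draw]
LT 150: heading 195 -> 345
RT 30: heading 345 -> 315
Final: pos=(-30.79,1.516), heading=315, 7 segment(s) drawn

Answer: -30.79 1.516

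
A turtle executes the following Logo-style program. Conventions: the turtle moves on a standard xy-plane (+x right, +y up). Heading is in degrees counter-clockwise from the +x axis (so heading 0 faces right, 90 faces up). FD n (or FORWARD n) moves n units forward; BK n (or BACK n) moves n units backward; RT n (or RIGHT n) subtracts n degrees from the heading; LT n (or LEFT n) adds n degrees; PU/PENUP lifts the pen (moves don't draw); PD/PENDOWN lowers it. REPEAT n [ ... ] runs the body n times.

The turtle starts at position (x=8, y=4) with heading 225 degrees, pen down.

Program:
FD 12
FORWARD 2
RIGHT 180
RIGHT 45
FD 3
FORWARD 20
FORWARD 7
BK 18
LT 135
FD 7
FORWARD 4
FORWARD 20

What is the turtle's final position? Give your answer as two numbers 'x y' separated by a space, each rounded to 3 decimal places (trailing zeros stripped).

Executing turtle program step by step:
Start: pos=(8,4), heading=225, pen down
FD 12: (8,4) -> (-0.485,-4.485) [heading=225, draw]
FD 2: (-0.485,-4.485) -> (-1.899,-5.899) [heading=225, draw]
RT 180: heading 225 -> 45
RT 45: heading 45 -> 0
FD 3: (-1.899,-5.899) -> (1.101,-5.899) [heading=0, draw]
FD 20: (1.101,-5.899) -> (21.101,-5.899) [heading=0, draw]
FD 7: (21.101,-5.899) -> (28.101,-5.899) [heading=0, draw]
BK 18: (28.101,-5.899) -> (10.101,-5.899) [heading=0, draw]
LT 135: heading 0 -> 135
FD 7: (10.101,-5.899) -> (5.151,-0.95) [heading=135, draw]
FD 4: (5.151,-0.95) -> (2.322,1.879) [heading=135, draw]
FD 20: (2.322,1.879) -> (-11.82,16.021) [heading=135, draw]
Final: pos=(-11.82,16.021), heading=135, 9 segment(s) drawn

Answer: -11.82 16.021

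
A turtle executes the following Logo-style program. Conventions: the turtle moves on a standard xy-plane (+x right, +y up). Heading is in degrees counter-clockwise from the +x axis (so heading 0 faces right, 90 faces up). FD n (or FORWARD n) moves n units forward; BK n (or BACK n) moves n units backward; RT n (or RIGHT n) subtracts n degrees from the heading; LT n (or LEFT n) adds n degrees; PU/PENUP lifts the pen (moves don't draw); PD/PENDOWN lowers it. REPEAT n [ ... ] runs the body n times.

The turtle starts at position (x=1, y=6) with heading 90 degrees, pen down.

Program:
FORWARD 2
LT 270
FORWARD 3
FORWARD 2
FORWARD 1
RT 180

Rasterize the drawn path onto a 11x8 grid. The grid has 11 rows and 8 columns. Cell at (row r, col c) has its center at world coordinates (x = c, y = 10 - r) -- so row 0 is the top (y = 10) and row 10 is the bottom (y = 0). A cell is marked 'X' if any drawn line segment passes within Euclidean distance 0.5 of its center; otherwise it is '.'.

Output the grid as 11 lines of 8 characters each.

Segment 0: (1,6) -> (1,8)
Segment 1: (1,8) -> (4,8)
Segment 2: (4,8) -> (6,8)
Segment 3: (6,8) -> (7,8)

Answer: ........
........
.XXXXXXX
.X......
.X......
........
........
........
........
........
........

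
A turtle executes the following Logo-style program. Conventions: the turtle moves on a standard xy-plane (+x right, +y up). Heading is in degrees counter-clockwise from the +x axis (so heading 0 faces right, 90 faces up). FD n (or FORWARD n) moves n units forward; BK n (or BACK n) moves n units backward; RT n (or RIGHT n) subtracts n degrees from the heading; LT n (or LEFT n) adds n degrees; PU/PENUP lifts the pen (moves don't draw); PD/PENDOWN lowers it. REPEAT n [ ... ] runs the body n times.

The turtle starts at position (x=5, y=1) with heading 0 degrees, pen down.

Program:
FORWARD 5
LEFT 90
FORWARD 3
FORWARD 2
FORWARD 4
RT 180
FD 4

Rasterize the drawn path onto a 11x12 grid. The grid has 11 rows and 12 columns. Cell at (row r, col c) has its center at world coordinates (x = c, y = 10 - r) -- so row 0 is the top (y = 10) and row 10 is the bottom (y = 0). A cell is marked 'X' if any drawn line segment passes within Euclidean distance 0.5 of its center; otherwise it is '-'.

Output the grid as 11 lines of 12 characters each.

Segment 0: (5,1) -> (10,1)
Segment 1: (10,1) -> (10,4)
Segment 2: (10,4) -> (10,6)
Segment 3: (10,6) -> (10,10)
Segment 4: (10,10) -> (10,6)

Answer: ----------X-
----------X-
----------X-
----------X-
----------X-
----------X-
----------X-
----------X-
----------X-
-----XXXXXX-
------------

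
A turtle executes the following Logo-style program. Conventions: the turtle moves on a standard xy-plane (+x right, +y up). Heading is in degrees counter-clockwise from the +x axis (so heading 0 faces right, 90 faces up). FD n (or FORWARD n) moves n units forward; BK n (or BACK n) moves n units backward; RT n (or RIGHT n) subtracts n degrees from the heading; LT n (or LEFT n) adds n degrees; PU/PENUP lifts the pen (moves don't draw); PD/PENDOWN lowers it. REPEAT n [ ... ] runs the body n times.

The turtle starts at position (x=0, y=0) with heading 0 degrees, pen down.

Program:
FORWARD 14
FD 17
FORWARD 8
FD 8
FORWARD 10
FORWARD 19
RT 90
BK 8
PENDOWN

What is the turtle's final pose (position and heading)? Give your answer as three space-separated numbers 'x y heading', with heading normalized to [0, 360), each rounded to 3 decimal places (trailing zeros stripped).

Answer: 76 8 270

Derivation:
Executing turtle program step by step:
Start: pos=(0,0), heading=0, pen down
FD 14: (0,0) -> (14,0) [heading=0, draw]
FD 17: (14,0) -> (31,0) [heading=0, draw]
FD 8: (31,0) -> (39,0) [heading=0, draw]
FD 8: (39,0) -> (47,0) [heading=0, draw]
FD 10: (47,0) -> (57,0) [heading=0, draw]
FD 19: (57,0) -> (76,0) [heading=0, draw]
RT 90: heading 0 -> 270
BK 8: (76,0) -> (76,8) [heading=270, draw]
PD: pen down
Final: pos=(76,8), heading=270, 7 segment(s) drawn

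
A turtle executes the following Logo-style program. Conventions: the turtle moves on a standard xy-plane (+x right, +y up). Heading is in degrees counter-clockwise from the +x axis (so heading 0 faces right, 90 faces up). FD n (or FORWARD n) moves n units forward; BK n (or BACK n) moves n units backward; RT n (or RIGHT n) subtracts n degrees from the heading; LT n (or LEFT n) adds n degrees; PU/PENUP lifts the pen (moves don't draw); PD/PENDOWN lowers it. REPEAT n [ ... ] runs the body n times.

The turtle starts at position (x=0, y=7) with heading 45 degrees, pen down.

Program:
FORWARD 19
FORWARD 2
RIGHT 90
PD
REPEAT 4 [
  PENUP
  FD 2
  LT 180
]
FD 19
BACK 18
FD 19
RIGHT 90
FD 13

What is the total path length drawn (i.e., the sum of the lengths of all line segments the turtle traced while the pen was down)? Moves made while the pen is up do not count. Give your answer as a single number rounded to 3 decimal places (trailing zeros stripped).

Answer: 21

Derivation:
Executing turtle program step by step:
Start: pos=(0,7), heading=45, pen down
FD 19: (0,7) -> (13.435,20.435) [heading=45, draw]
FD 2: (13.435,20.435) -> (14.849,21.849) [heading=45, draw]
RT 90: heading 45 -> 315
PD: pen down
REPEAT 4 [
  -- iteration 1/4 --
  PU: pen up
  FD 2: (14.849,21.849) -> (16.263,20.435) [heading=315, move]
  LT 180: heading 315 -> 135
  -- iteration 2/4 --
  PU: pen up
  FD 2: (16.263,20.435) -> (14.849,21.849) [heading=135, move]
  LT 180: heading 135 -> 315
  -- iteration 3/4 --
  PU: pen up
  FD 2: (14.849,21.849) -> (16.263,20.435) [heading=315, move]
  LT 180: heading 315 -> 135
  -- iteration 4/4 --
  PU: pen up
  FD 2: (16.263,20.435) -> (14.849,21.849) [heading=135, move]
  LT 180: heading 135 -> 315
]
FD 19: (14.849,21.849) -> (28.284,8.414) [heading=315, move]
BK 18: (28.284,8.414) -> (15.556,21.142) [heading=315, move]
FD 19: (15.556,21.142) -> (28.991,7.707) [heading=315, move]
RT 90: heading 315 -> 225
FD 13: (28.991,7.707) -> (19.799,-1.485) [heading=225, move]
Final: pos=(19.799,-1.485), heading=225, 2 segment(s) drawn

Segment lengths:
  seg 1: (0,7) -> (13.435,20.435), length = 19
  seg 2: (13.435,20.435) -> (14.849,21.849), length = 2
Total = 21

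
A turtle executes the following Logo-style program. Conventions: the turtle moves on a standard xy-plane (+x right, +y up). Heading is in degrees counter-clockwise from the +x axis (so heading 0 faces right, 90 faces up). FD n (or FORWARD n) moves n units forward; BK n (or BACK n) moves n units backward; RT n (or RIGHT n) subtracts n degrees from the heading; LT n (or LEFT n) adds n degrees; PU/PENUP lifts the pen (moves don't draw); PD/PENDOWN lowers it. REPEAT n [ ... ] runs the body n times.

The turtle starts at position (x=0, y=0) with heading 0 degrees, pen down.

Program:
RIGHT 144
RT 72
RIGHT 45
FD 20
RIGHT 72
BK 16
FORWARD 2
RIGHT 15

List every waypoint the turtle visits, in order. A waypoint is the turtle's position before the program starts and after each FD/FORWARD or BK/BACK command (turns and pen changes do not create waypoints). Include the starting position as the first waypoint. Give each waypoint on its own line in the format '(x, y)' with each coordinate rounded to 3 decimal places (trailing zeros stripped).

Answer: (0, 0)
(-3.129, 19.754)
(-17.385, 12.49)
(-15.603, 13.398)

Derivation:
Executing turtle program step by step:
Start: pos=(0,0), heading=0, pen down
RT 144: heading 0 -> 216
RT 72: heading 216 -> 144
RT 45: heading 144 -> 99
FD 20: (0,0) -> (-3.129,19.754) [heading=99, draw]
RT 72: heading 99 -> 27
BK 16: (-3.129,19.754) -> (-17.385,12.49) [heading=27, draw]
FD 2: (-17.385,12.49) -> (-15.603,13.398) [heading=27, draw]
RT 15: heading 27 -> 12
Final: pos=(-15.603,13.398), heading=12, 3 segment(s) drawn
Waypoints (4 total):
(0, 0)
(-3.129, 19.754)
(-17.385, 12.49)
(-15.603, 13.398)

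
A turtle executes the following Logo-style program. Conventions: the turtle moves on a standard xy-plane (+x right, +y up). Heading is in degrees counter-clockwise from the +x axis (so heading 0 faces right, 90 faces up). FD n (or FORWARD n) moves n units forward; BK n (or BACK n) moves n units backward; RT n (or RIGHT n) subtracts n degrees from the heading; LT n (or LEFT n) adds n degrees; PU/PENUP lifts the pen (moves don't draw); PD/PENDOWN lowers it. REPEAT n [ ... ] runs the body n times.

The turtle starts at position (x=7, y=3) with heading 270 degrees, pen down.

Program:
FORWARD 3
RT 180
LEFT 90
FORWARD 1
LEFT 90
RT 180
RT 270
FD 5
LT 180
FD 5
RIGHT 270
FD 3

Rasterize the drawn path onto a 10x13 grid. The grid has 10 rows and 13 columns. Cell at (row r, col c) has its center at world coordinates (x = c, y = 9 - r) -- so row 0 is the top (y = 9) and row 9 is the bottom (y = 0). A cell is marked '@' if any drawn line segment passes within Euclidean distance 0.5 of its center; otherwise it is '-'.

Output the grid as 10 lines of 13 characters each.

Segment 0: (7,3) -> (7,0)
Segment 1: (7,0) -> (6,0)
Segment 2: (6,0) -> (1,-0)
Segment 3: (1,-0) -> (6,-0)
Segment 4: (6,-0) -> (6,3)

Answer: -------------
-------------
-------------
-------------
-------------
-------------
------@@-----
------@@-----
------@@-----
-@@@@@@@-----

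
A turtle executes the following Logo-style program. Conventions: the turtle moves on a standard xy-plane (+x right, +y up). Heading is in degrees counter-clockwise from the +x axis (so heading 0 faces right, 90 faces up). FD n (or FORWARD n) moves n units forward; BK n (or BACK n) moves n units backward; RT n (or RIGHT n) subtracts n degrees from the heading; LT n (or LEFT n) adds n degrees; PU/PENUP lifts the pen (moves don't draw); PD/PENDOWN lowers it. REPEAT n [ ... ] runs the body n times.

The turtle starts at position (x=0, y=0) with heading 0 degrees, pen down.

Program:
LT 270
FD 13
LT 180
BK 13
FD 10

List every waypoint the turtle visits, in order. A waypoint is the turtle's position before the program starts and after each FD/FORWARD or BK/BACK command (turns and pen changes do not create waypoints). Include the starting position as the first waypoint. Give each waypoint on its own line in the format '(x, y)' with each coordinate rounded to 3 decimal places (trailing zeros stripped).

Executing turtle program step by step:
Start: pos=(0,0), heading=0, pen down
LT 270: heading 0 -> 270
FD 13: (0,0) -> (0,-13) [heading=270, draw]
LT 180: heading 270 -> 90
BK 13: (0,-13) -> (0,-26) [heading=90, draw]
FD 10: (0,-26) -> (0,-16) [heading=90, draw]
Final: pos=(0,-16), heading=90, 3 segment(s) drawn
Waypoints (4 total):
(0, 0)
(0, -13)
(0, -26)
(0, -16)

Answer: (0, 0)
(0, -13)
(0, -26)
(0, -16)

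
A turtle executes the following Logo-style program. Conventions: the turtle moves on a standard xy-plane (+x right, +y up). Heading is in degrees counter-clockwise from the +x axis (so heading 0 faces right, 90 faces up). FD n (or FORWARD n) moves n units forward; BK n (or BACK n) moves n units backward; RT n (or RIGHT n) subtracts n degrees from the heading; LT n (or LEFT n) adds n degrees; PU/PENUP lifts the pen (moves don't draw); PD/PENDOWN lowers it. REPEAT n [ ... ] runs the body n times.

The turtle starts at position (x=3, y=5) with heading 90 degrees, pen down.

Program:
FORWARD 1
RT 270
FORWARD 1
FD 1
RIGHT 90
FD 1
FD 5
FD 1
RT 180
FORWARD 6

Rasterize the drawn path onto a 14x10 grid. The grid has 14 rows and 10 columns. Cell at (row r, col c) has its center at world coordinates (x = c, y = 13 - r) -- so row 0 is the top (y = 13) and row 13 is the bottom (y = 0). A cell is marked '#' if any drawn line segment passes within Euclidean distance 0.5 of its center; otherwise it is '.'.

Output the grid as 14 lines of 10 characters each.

Answer: .#........
.#........
.#........
.#........
.#........
.#........
.#........
.###......
...#......
..........
..........
..........
..........
..........

Derivation:
Segment 0: (3,5) -> (3,6)
Segment 1: (3,6) -> (2,6)
Segment 2: (2,6) -> (1,6)
Segment 3: (1,6) -> (1,7)
Segment 4: (1,7) -> (1,12)
Segment 5: (1,12) -> (1,13)
Segment 6: (1,13) -> (1,7)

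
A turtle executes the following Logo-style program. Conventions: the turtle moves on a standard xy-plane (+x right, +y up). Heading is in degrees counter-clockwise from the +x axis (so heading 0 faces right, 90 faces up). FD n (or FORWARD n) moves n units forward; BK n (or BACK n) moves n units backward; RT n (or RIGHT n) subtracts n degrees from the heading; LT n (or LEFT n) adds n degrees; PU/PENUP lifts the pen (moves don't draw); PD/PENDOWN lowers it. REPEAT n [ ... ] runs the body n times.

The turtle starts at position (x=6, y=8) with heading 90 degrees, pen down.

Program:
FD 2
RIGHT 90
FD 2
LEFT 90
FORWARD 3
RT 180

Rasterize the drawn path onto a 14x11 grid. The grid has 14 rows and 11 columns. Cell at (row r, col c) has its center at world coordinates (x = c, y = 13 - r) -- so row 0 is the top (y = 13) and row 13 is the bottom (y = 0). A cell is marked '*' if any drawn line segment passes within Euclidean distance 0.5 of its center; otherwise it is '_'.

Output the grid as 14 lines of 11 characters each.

Answer: ________*__
________*__
________*__
______***__
______*____
______*____
___________
___________
___________
___________
___________
___________
___________
___________

Derivation:
Segment 0: (6,8) -> (6,10)
Segment 1: (6,10) -> (8,10)
Segment 2: (8,10) -> (8,13)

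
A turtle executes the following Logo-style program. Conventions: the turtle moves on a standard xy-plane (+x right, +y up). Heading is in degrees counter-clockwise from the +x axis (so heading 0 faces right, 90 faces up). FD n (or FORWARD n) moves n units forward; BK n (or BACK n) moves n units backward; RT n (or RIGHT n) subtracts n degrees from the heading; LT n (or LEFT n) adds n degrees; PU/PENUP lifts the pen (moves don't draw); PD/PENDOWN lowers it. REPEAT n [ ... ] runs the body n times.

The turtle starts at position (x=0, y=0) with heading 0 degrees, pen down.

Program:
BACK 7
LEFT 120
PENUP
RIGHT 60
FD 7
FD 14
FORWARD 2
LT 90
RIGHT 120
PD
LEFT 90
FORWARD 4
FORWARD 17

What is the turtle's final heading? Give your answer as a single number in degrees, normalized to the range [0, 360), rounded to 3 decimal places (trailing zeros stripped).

Answer: 120

Derivation:
Executing turtle program step by step:
Start: pos=(0,0), heading=0, pen down
BK 7: (0,0) -> (-7,0) [heading=0, draw]
LT 120: heading 0 -> 120
PU: pen up
RT 60: heading 120 -> 60
FD 7: (-7,0) -> (-3.5,6.062) [heading=60, move]
FD 14: (-3.5,6.062) -> (3.5,18.187) [heading=60, move]
FD 2: (3.5,18.187) -> (4.5,19.919) [heading=60, move]
LT 90: heading 60 -> 150
RT 120: heading 150 -> 30
PD: pen down
LT 90: heading 30 -> 120
FD 4: (4.5,19.919) -> (2.5,23.383) [heading=120, draw]
FD 17: (2.5,23.383) -> (-6,38.105) [heading=120, draw]
Final: pos=(-6,38.105), heading=120, 3 segment(s) drawn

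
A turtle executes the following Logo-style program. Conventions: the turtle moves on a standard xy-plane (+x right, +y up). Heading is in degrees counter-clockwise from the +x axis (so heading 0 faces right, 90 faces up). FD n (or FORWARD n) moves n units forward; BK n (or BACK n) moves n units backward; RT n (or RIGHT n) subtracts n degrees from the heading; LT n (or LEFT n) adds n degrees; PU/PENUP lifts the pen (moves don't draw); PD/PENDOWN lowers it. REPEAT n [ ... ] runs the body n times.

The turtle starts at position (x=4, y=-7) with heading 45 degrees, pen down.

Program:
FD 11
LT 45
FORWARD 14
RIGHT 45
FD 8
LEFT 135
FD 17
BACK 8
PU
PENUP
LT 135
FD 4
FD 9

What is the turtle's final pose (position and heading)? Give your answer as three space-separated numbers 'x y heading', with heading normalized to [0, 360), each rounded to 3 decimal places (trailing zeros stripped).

Answer: 17.627 11.243 315

Derivation:
Executing turtle program step by step:
Start: pos=(4,-7), heading=45, pen down
FD 11: (4,-7) -> (11.778,0.778) [heading=45, draw]
LT 45: heading 45 -> 90
FD 14: (11.778,0.778) -> (11.778,14.778) [heading=90, draw]
RT 45: heading 90 -> 45
FD 8: (11.778,14.778) -> (17.435,20.435) [heading=45, draw]
LT 135: heading 45 -> 180
FD 17: (17.435,20.435) -> (0.435,20.435) [heading=180, draw]
BK 8: (0.435,20.435) -> (8.435,20.435) [heading=180, draw]
PU: pen up
PU: pen up
LT 135: heading 180 -> 315
FD 4: (8.435,20.435) -> (11.263,17.607) [heading=315, move]
FD 9: (11.263,17.607) -> (17.627,11.243) [heading=315, move]
Final: pos=(17.627,11.243), heading=315, 5 segment(s) drawn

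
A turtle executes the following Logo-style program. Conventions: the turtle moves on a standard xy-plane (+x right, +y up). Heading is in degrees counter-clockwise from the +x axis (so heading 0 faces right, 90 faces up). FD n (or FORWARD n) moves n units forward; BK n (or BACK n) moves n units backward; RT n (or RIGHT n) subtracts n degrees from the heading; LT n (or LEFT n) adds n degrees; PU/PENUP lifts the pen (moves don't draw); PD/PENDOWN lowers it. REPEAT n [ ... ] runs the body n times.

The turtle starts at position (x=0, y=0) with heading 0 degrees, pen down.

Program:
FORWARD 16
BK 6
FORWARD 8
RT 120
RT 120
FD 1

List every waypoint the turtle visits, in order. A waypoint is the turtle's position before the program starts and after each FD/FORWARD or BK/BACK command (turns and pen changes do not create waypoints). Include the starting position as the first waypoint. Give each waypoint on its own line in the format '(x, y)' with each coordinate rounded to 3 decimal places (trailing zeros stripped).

Answer: (0, 0)
(16, 0)
(10, 0)
(18, 0)
(17.5, 0.866)

Derivation:
Executing turtle program step by step:
Start: pos=(0,0), heading=0, pen down
FD 16: (0,0) -> (16,0) [heading=0, draw]
BK 6: (16,0) -> (10,0) [heading=0, draw]
FD 8: (10,0) -> (18,0) [heading=0, draw]
RT 120: heading 0 -> 240
RT 120: heading 240 -> 120
FD 1: (18,0) -> (17.5,0.866) [heading=120, draw]
Final: pos=(17.5,0.866), heading=120, 4 segment(s) drawn
Waypoints (5 total):
(0, 0)
(16, 0)
(10, 0)
(18, 0)
(17.5, 0.866)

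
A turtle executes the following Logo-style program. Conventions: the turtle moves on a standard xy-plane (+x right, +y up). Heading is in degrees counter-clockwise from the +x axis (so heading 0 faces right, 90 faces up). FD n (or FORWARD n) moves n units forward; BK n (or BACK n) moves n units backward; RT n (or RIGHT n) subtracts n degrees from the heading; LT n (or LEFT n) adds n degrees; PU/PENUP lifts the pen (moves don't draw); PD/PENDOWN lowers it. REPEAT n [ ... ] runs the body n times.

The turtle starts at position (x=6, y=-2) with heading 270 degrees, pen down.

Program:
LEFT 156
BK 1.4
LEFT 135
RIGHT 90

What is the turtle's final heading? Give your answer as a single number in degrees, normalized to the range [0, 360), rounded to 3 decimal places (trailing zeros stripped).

Executing turtle program step by step:
Start: pos=(6,-2), heading=270, pen down
LT 156: heading 270 -> 66
BK 1.4: (6,-2) -> (5.431,-3.279) [heading=66, draw]
LT 135: heading 66 -> 201
RT 90: heading 201 -> 111
Final: pos=(5.431,-3.279), heading=111, 1 segment(s) drawn

Answer: 111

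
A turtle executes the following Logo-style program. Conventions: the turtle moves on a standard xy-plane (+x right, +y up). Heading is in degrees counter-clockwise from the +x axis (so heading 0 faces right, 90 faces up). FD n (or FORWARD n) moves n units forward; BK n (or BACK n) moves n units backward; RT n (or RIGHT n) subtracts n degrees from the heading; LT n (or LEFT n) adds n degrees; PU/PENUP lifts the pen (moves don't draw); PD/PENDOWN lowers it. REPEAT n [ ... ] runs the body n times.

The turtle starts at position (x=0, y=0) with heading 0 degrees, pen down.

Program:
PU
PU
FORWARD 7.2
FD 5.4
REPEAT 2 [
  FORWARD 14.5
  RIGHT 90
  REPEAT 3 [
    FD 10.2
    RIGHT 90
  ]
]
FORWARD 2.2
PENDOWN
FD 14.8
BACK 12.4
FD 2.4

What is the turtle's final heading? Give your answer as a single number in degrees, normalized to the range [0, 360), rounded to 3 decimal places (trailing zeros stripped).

Answer: 0

Derivation:
Executing turtle program step by step:
Start: pos=(0,0), heading=0, pen down
PU: pen up
PU: pen up
FD 7.2: (0,0) -> (7.2,0) [heading=0, move]
FD 5.4: (7.2,0) -> (12.6,0) [heading=0, move]
REPEAT 2 [
  -- iteration 1/2 --
  FD 14.5: (12.6,0) -> (27.1,0) [heading=0, move]
  RT 90: heading 0 -> 270
  REPEAT 3 [
    -- iteration 1/3 --
    FD 10.2: (27.1,0) -> (27.1,-10.2) [heading=270, move]
    RT 90: heading 270 -> 180
    -- iteration 2/3 --
    FD 10.2: (27.1,-10.2) -> (16.9,-10.2) [heading=180, move]
    RT 90: heading 180 -> 90
    -- iteration 3/3 --
    FD 10.2: (16.9,-10.2) -> (16.9,0) [heading=90, move]
    RT 90: heading 90 -> 0
  ]
  -- iteration 2/2 --
  FD 14.5: (16.9,0) -> (31.4,0) [heading=0, move]
  RT 90: heading 0 -> 270
  REPEAT 3 [
    -- iteration 1/3 --
    FD 10.2: (31.4,0) -> (31.4,-10.2) [heading=270, move]
    RT 90: heading 270 -> 180
    -- iteration 2/3 --
    FD 10.2: (31.4,-10.2) -> (21.2,-10.2) [heading=180, move]
    RT 90: heading 180 -> 90
    -- iteration 3/3 --
    FD 10.2: (21.2,-10.2) -> (21.2,0) [heading=90, move]
    RT 90: heading 90 -> 0
  ]
]
FD 2.2: (21.2,0) -> (23.4,0) [heading=0, move]
PD: pen down
FD 14.8: (23.4,0) -> (38.2,0) [heading=0, draw]
BK 12.4: (38.2,0) -> (25.8,0) [heading=0, draw]
FD 2.4: (25.8,0) -> (28.2,0) [heading=0, draw]
Final: pos=(28.2,0), heading=0, 3 segment(s) drawn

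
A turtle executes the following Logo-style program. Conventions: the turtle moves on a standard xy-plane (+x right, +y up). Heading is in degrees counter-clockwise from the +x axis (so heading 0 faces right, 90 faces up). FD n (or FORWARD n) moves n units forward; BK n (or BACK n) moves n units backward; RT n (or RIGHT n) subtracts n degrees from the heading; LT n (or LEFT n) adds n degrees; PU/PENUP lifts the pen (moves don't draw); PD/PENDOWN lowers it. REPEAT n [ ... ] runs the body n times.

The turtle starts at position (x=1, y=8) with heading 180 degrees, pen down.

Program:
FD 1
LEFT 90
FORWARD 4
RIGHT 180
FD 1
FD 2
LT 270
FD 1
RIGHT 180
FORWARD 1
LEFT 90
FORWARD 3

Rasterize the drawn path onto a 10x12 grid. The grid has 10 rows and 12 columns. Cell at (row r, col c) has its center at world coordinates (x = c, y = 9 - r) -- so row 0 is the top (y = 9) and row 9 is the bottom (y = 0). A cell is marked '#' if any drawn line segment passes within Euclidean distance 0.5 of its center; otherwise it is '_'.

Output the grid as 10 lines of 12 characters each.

Answer: ____________
##__________
##__________
#___________
#___________
#___________
____________
____________
____________
____________

Derivation:
Segment 0: (1,8) -> (0,8)
Segment 1: (0,8) -> (-0,4)
Segment 2: (-0,4) -> (-0,5)
Segment 3: (-0,5) -> (-0,7)
Segment 4: (-0,7) -> (1,7)
Segment 5: (1,7) -> (-0,7)
Segment 6: (-0,7) -> (-0,4)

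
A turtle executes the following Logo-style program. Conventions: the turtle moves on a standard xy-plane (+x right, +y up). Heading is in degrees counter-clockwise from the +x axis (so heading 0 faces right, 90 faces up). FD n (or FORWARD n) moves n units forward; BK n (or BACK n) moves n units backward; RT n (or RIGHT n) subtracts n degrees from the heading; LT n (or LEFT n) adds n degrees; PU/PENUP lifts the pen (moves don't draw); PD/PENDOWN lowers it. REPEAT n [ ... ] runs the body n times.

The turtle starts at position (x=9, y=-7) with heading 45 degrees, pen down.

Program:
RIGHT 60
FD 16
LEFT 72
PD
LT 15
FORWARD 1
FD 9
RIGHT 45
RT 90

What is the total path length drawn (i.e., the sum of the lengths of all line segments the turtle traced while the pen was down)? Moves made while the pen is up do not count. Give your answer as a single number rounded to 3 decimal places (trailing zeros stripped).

Answer: 26

Derivation:
Executing turtle program step by step:
Start: pos=(9,-7), heading=45, pen down
RT 60: heading 45 -> 345
FD 16: (9,-7) -> (24.455,-11.141) [heading=345, draw]
LT 72: heading 345 -> 57
PD: pen down
LT 15: heading 57 -> 72
FD 1: (24.455,-11.141) -> (24.764,-10.19) [heading=72, draw]
FD 9: (24.764,-10.19) -> (27.545,-1.631) [heading=72, draw]
RT 45: heading 72 -> 27
RT 90: heading 27 -> 297
Final: pos=(27.545,-1.631), heading=297, 3 segment(s) drawn

Segment lengths:
  seg 1: (9,-7) -> (24.455,-11.141), length = 16
  seg 2: (24.455,-11.141) -> (24.764,-10.19), length = 1
  seg 3: (24.764,-10.19) -> (27.545,-1.631), length = 9
Total = 26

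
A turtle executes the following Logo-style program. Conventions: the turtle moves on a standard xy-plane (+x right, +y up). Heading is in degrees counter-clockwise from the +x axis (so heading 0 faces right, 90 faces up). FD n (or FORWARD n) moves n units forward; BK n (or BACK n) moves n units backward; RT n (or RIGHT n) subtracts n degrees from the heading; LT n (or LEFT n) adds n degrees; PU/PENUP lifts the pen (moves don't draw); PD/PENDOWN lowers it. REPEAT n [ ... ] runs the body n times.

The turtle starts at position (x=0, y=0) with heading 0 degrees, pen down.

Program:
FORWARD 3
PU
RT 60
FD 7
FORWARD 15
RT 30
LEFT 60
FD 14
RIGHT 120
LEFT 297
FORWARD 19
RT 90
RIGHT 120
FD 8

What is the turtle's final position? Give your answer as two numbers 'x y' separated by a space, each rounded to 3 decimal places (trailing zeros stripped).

Answer: 13.822 -22.832

Derivation:
Executing turtle program step by step:
Start: pos=(0,0), heading=0, pen down
FD 3: (0,0) -> (3,0) [heading=0, draw]
PU: pen up
RT 60: heading 0 -> 300
FD 7: (3,0) -> (6.5,-6.062) [heading=300, move]
FD 15: (6.5,-6.062) -> (14,-19.053) [heading=300, move]
RT 30: heading 300 -> 270
LT 60: heading 270 -> 330
FD 14: (14,-19.053) -> (26.124,-26.053) [heading=330, move]
RT 120: heading 330 -> 210
LT 297: heading 210 -> 147
FD 19: (26.124,-26.053) -> (10.19,-15.704) [heading=147, move]
RT 90: heading 147 -> 57
RT 120: heading 57 -> 297
FD 8: (10.19,-15.704) -> (13.822,-22.832) [heading=297, move]
Final: pos=(13.822,-22.832), heading=297, 1 segment(s) drawn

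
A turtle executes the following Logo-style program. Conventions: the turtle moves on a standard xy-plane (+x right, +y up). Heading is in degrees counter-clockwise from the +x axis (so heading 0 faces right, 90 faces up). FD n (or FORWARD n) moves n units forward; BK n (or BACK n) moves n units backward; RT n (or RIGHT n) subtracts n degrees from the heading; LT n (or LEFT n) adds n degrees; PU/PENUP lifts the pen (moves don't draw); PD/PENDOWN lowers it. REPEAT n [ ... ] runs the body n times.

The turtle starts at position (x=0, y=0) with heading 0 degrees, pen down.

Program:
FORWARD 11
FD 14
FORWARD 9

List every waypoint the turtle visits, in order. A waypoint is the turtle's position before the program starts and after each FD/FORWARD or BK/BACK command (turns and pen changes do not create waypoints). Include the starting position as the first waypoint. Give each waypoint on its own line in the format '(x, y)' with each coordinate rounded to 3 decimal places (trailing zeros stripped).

Answer: (0, 0)
(11, 0)
(25, 0)
(34, 0)

Derivation:
Executing turtle program step by step:
Start: pos=(0,0), heading=0, pen down
FD 11: (0,0) -> (11,0) [heading=0, draw]
FD 14: (11,0) -> (25,0) [heading=0, draw]
FD 9: (25,0) -> (34,0) [heading=0, draw]
Final: pos=(34,0), heading=0, 3 segment(s) drawn
Waypoints (4 total):
(0, 0)
(11, 0)
(25, 0)
(34, 0)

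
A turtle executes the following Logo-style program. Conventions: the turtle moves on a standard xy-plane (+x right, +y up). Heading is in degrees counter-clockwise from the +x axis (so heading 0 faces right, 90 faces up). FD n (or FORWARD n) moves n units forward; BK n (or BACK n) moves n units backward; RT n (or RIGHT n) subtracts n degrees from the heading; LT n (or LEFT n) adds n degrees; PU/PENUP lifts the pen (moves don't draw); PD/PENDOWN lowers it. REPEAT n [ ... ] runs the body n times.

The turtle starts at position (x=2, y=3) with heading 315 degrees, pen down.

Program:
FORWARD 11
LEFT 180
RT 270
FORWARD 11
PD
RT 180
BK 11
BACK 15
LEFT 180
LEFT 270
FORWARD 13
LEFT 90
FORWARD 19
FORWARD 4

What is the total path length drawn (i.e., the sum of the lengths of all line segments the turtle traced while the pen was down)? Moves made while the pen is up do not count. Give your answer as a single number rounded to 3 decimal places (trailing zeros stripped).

Answer: 84

Derivation:
Executing turtle program step by step:
Start: pos=(2,3), heading=315, pen down
FD 11: (2,3) -> (9.778,-4.778) [heading=315, draw]
LT 180: heading 315 -> 135
RT 270: heading 135 -> 225
FD 11: (9.778,-4.778) -> (2,-12.556) [heading=225, draw]
PD: pen down
RT 180: heading 225 -> 45
BK 11: (2,-12.556) -> (-5.778,-20.335) [heading=45, draw]
BK 15: (-5.778,-20.335) -> (-16.385,-30.941) [heading=45, draw]
LT 180: heading 45 -> 225
LT 270: heading 225 -> 135
FD 13: (-16.385,-30.941) -> (-25.577,-21.749) [heading=135, draw]
LT 90: heading 135 -> 225
FD 19: (-25.577,-21.749) -> (-39.012,-35.184) [heading=225, draw]
FD 4: (-39.012,-35.184) -> (-41.841,-38.012) [heading=225, draw]
Final: pos=(-41.841,-38.012), heading=225, 7 segment(s) drawn

Segment lengths:
  seg 1: (2,3) -> (9.778,-4.778), length = 11
  seg 2: (9.778,-4.778) -> (2,-12.556), length = 11
  seg 3: (2,-12.556) -> (-5.778,-20.335), length = 11
  seg 4: (-5.778,-20.335) -> (-16.385,-30.941), length = 15
  seg 5: (-16.385,-30.941) -> (-25.577,-21.749), length = 13
  seg 6: (-25.577,-21.749) -> (-39.012,-35.184), length = 19
  seg 7: (-39.012,-35.184) -> (-41.841,-38.012), length = 4
Total = 84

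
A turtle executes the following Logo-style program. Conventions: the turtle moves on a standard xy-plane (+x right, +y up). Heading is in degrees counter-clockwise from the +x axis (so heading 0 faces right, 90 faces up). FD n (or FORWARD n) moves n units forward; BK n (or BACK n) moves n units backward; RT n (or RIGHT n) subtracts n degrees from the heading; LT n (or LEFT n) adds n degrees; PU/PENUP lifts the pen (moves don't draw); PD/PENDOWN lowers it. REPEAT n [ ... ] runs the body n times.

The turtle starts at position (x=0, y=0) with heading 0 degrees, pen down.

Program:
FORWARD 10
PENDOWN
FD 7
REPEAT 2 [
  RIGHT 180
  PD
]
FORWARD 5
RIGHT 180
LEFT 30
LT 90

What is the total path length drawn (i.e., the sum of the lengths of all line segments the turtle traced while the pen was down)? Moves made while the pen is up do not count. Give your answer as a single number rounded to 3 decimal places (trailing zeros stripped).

Answer: 22

Derivation:
Executing turtle program step by step:
Start: pos=(0,0), heading=0, pen down
FD 10: (0,0) -> (10,0) [heading=0, draw]
PD: pen down
FD 7: (10,0) -> (17,0) [heading=0, draw]
REPEAT 2 [
  -- iteration 1/2 --
  RT 180: heading 0 -> 180
  PD: pen down
  -- iteration 2/2 --
  RT 180: heading 180 -> 0
  PD: pen down
]
FD 5: (17,0) -> (22,0) [heading=0, draw]
RT 180: heading 0 -> 180
LT 30: heading 180 -> 210
LT 90: heading 210 -> 300
Final: pos=(22,0), heading=300, 3 segment(s) drawn

Segment lengths:
  seg 1: (0,0) -> (10,0), length = 10
  seg 2: (10,0) -> (17,0), length = 7
  seg 3: (17,0) -> (22,0), length = 5
Total = 22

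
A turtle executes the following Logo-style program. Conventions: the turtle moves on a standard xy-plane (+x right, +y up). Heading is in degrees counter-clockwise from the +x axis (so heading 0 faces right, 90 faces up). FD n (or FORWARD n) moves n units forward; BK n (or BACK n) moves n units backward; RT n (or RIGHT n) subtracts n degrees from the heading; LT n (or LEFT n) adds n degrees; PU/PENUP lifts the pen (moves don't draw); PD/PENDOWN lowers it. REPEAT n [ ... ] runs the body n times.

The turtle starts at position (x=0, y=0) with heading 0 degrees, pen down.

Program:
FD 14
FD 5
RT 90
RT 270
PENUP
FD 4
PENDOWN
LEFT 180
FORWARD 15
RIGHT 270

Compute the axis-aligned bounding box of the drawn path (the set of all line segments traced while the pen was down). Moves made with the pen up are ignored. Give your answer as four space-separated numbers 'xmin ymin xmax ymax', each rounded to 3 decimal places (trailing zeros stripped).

Answer: 0 0 23 0

Derivation:
Executing turtle program step by step:
Start: pos=(0,0), heading=0, pen down
FD 14: (0,0) -> (14,0) [heading=0, draw]
FD 5: (14,0) -> (19,0) [heading=0, draw]
RT 90: heading 0 -> 270
RT 270: heading 270 -> 0
PU: pen up
FD 4: (19,0) -> (23,0) [heading=0, move]
PD: pen down
LT 180: heading 0 -> 180
FD 15: (23,0) -> (8,0) [heading=180, draw]
RT 270: heading 180 -> 270
Final: pos=(8,0), heading=270, 3 segment(s) drawn

Segment endpoints: x in {0, 8, 14, 19, 23}, y in {0, 0, 0}
xmin=0, ymin=0, xmax=23, ymax=0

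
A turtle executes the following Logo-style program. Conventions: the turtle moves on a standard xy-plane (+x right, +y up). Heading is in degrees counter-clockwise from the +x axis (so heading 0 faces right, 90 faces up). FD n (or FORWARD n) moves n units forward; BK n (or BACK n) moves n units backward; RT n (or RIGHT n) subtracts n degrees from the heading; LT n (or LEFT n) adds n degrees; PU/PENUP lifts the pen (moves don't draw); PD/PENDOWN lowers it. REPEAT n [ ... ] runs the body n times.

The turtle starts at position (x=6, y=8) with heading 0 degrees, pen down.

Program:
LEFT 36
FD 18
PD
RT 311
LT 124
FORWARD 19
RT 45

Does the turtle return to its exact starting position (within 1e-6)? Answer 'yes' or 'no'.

Answer: no

Derivation:
Executing turtle program step by step:
Start: pos=(6,8), heading=0, pen down
LT 36: heading 0 -> 36
FD 18: (6,8) -> (20.562,18.58) [heading=36, draw]
PD: pen down
RT 311: heading 36 -> 85
LT 124: heading 85 -> 209
FD 19: (20.562,18.58) -> (3.945,9.369) [heading=209, draw]
RT 45: heading 209 -> 164
Final: pos=(3.945,9.369), heading=164, 2 segment(s) drawn

Start position: (6, 8)
Final position: (3.945, 9.369)
Distance = 2.47; >= 1e-6 -> NOT closed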